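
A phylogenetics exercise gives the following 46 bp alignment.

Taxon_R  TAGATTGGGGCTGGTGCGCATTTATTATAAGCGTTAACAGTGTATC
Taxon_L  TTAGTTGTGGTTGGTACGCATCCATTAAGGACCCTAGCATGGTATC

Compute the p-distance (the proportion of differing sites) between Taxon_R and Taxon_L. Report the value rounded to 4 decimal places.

Differing sites — 2:A/T; 3:G/A; 4:A/G; 8:G/T; 11:C/T; 16:G/A; 22:T/C; 23:T/C; 28:T/A; 29:A/G; 30:A/G; 31:G/A; 33:G/C; 34:T/C; 37:A/G; 40:G/T; 41:T/G.
There are 17 differences over 46 sites, so p = 17/46 = 0.3696.

0.3696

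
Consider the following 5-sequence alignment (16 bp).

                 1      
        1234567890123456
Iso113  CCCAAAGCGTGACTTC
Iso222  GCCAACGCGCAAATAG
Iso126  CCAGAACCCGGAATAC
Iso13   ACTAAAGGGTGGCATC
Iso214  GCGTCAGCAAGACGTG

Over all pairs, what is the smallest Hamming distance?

Pairwise Hamming distances:
  Iso113 vs Iso222: 7
  Iso113 vs Iso126: 7
  Iso113 vs Iso13: 5
  Iso113 vs Iso214: 8
  Iso222 vs Iso126: 9
  Iso222 vs Iso13: 11
  Iso222 vs Iso214: 10
  Iso126 vs Iso13: 11
  Iso126 vs Iso214: 11
  Iso13 vs Iso214: 10
The smallest is 5, between Iso113 and Iso13.

5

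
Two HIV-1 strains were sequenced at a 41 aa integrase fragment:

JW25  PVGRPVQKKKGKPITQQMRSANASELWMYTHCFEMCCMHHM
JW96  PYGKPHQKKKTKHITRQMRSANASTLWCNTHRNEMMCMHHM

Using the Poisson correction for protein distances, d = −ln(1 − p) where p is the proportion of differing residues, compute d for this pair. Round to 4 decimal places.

Mismatches occur at site 2 (V/Y), site 4 (R/K), site 6 (V/H), site 11 (G/T), site 13 (P/H), site 16 (Q/R), site 25 (E/T), site 28 (M/C), site 29 (Y/N), site 32 (C/R), site 33 (F/N), site 36 (C/M).
p = 12/41 = 0.292683.
d = −ln(1 − 0.292683) = −ln(0.707317) = 0.3463.

0.3463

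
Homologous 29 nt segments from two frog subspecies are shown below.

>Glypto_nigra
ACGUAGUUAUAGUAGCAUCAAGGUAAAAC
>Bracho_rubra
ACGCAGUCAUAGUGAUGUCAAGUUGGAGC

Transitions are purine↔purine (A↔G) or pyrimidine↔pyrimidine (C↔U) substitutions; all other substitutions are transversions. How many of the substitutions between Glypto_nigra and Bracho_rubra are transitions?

9

Differing sites — 4:U/C (Ti); 8:U/C (Ti); 14:A/G (Ti); 15:G/A (Ti); 16:C/U (Ti); 17:A/G (Ti); 23:G/U (Tv); 25:A/G (Ti); 26:A/G (Ti); 28:A/G (Ti).
Of the 10 differences, 9 transitions and 1 transversion, so the answer is 9.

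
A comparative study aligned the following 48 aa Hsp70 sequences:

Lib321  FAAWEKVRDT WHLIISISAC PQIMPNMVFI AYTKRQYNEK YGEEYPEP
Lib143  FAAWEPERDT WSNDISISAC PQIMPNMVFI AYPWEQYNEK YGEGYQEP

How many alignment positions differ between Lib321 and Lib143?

Mismatches occur at site 6 (K→P), site 7 (V→E), site 12 (H→S), site 13 (L→N), site 14 (I→D), site 33 (T→P), site 34 (K→W), site 35 (R→E), site 44 (E→G), site 46 (P→Q).
That gives 10 mismatches out of 48 aligned sites, so the Hamming distance is 10.

10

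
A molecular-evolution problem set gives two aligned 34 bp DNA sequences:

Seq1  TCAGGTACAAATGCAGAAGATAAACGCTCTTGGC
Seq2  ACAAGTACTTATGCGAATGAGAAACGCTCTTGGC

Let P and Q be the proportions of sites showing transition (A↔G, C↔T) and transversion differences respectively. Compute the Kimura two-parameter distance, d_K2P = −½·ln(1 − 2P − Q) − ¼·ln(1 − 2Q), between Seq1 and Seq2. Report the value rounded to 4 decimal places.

0.2825

The sequences differ at positions 1 (T/A, transversion), 4 (G/A, transition), 9 (A/T, transversion), 10 (A/T, transversion), 15 (A/G, transition), 16 (G/A, transition), 18 (A/T, transversion), 21 (T/G, transversion).
Of the 8 differences, 3 transitions and 5 transversions over 34 sites: P = 3/34 = 0.088235, Q = 5/34 = 0.147059.
d = −0.5·ln(0.676471) − 0.25·ln(0.705882) = −0.5·(-0.390866) − 0.25·(-0.348307) = 0.2825.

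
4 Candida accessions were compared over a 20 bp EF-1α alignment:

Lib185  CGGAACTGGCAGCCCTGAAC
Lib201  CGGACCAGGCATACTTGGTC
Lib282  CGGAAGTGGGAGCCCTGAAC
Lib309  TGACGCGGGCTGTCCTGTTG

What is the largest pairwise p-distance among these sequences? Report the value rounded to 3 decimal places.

Pairwise Hamming distances:
  Lib185 vs Lib201: 7
  Lib185 vs Lib282: 2
  Lib185 vs Lib309: 10
  Lib201 vs Lib282: 9
  Lib201 vs Lib309: 11
  Lib282 vs Lib309: 12
The largest is 12 mismatches, between Lib282 and Lib309; p = 12/20 = 0.600.

0.600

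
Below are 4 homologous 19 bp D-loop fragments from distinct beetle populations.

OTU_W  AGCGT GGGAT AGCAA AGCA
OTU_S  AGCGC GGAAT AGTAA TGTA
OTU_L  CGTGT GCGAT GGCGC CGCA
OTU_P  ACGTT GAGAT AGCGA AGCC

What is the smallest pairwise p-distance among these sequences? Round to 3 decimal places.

0.263

Pairwise Hamming distances:
  OTU_W vs OTU_S: 5
  OTU_W vs OTU_L: 7
  OTU_W vs OTU_P: 6
  OTU_S vs OTU_L: 11
  OTU_S vs OTU_P: 11
  OTU_L vs OTU_P: 9
The smallest is 5 mismatches, between OTU_W and OTU_S; p = 5/19 = 0.263.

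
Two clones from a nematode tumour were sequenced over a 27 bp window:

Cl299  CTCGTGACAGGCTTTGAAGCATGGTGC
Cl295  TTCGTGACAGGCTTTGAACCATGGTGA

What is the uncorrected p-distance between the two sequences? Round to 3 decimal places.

0.111

Mismatches occur at site 1 (C→T), site 19 (G→C), site 27 (C→A).
There are 3 differences over 27 sites, so p = 3/27 = 0.111.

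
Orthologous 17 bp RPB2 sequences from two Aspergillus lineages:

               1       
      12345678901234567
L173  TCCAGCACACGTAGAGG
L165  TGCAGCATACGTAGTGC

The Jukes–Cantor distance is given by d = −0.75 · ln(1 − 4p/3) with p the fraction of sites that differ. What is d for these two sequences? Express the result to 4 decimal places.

Differing sites — 2:C/G; 8:C/T; 15:A/T; 17:G/C.
p = 4/17 = 0.235294.
d = −0.75 · ln(1 − (4/3)·0.235294) = −0.75 · ln(0.686275) = −0.75 · (-0.376477) = 0.2824.

0.2824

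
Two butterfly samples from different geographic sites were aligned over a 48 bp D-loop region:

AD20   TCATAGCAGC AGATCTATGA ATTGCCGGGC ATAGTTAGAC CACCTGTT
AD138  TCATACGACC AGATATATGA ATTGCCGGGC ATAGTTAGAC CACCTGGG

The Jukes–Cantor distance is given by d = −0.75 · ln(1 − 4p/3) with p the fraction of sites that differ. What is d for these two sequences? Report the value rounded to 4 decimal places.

Differing sites — 6:G/C; 7:C/G; 9:G/C; 15:C/A; 47:T/G; 48:T/G.
p = 6/48 = 0.125000.
d = −0.75 · ln(1 − (4/3)·0.125000) = −0.75 · ln(0.833333) = −0.75 · (-0.182322) = 0.1367.

0.1367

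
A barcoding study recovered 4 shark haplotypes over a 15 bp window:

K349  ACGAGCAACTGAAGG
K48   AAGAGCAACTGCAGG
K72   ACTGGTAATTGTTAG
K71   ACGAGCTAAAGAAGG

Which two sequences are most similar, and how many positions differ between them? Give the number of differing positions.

2

Pairwise Hamming distances:
  K349 vs K48: 2
  K349 vs K72: 7
  K349 vs K71: 3
  K48 vs K72: 8
  K48 vs K71: 5
  K72 vs K71: 9
The smallest is 2, between K349 and K48.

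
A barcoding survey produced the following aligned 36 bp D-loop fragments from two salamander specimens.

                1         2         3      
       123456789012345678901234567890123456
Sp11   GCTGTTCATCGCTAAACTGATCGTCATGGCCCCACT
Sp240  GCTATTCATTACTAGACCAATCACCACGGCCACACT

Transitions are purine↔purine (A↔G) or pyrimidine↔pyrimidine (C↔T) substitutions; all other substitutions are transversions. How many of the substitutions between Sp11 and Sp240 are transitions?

Differing sites — 4:G/A (Ti); 10:C/T (Ti); 11:G/A (Ti); 15:A/G (Ti); 18:T/C (Ti); 19:G/A (Ti); 23:G/A (Ti); 24:T/C (Ti); 27:T/C (Ti); 32:C/A (Tv).
Of the 10 differences, 9 transitions and 1 transversion, so the answer is 9.

9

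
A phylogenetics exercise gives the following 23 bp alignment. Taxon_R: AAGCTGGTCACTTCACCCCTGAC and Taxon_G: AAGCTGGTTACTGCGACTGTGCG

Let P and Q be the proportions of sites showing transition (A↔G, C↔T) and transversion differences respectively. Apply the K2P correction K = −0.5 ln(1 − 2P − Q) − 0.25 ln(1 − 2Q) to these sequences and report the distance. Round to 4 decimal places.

0.4679

The sequences differ at positions 9 (C/T, transition), 13 (T/G, transversion), 15 (A/G, transition), 16 (C/A, transversion), 18 (C/T, transition), 19 (C/G, transversion), 22 (A/C, transversion), 23 (C/G, transversion).
Of the 8 differences, 3 transitions and 5 transversions over 23 sites: P = 3/23 = 0.130435, Q = 5/23 = 0.217391.
d = −0.5·ln(0.521739) − 0.25·ln(0.565218) = −0.5·(-0.650588) − 0.25·(-0.570544) = 0.4679.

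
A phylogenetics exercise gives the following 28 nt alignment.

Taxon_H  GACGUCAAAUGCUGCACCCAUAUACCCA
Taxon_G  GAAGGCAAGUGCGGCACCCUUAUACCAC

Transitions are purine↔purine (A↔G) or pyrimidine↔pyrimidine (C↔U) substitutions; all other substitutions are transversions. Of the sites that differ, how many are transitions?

1

The sequences differ at positions 3 (C/A, transversion), 5 (U/G, transversion), 9 (A/G, transition), 13 (U/G, transversion), 20 (A/U, transversion), 27 (C/A, transversion), 28 (A/C, transversion).
Of the 7 differences, 1 transition and 6 transversions, so the answer is 1.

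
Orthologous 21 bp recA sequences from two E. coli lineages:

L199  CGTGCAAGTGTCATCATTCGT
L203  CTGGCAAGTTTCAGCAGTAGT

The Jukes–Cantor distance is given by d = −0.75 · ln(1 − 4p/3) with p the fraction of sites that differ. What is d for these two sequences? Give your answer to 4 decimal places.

Differing sites — 2:G/T; 3:T/G; 10:G/T; 14:T/G; 17:T/G; 19:C/A.
p = 6/21 = 0.285714.
d = −0.75 · ln(1 − (4/3)·0.285714) = −0.75 · ln(0.619048) = −0.75 · (-0.479572) = 0.3597.

0.3597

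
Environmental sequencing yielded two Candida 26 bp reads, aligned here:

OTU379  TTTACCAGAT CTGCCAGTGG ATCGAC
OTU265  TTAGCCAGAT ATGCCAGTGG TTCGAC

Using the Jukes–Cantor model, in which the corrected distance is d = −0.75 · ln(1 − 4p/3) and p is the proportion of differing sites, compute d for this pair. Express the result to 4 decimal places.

0.1722

The sequences differ at positions 3 (T/A), 4 (A/G), 11 (C/A), 21 (A/T).
p = 4/26 = 0.153846.
d = −0.75 · ln(1 − (4/3)·0.153846) = −0.75 · ln(0.794872) = −0.75 · (-0.229574) = 0.1722.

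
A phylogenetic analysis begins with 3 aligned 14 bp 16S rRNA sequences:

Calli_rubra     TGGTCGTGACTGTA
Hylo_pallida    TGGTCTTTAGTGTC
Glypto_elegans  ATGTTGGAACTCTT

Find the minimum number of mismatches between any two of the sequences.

4

Pairwise Hamming distances:
  Calli_rubra vs Hylo_pallida: 4
  Calli_rubra vs Glypto_elegans: 7
  Hylo_pallida vs Glypto_elegans: 9
The smallest is 4, between Calli_rubra and Hylo_pallida.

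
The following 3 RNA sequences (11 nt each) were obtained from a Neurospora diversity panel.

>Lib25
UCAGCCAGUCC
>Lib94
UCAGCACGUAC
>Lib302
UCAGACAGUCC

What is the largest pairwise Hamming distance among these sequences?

Pairwise Hamming distances:
  Lib25 vs Lib94: 3
  Lib25 vs Lib302: 1
  Lib94 vs Lib302: 4
The largest is 4, between Lib94 and Lib302.

4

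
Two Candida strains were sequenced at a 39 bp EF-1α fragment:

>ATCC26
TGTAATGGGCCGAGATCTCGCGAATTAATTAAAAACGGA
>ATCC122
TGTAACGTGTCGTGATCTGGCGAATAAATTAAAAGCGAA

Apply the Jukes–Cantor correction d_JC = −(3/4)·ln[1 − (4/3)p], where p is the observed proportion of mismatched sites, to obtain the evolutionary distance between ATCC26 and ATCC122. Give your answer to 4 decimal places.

The sequences differ at positions 6 (T/C), 8 (G/T), 10 (C/T), 13 (A/T), 19 (C/G), 26 (T/A), 35 (A/G), 38 (G/A).
p = 8/39 = 0.205128.
d = −0.75 · ln(1 − (4/3)·0.205128) = −0.75 · ln(0.726496) = −0.75 · (-0.319522) = 0.2396.

0.2396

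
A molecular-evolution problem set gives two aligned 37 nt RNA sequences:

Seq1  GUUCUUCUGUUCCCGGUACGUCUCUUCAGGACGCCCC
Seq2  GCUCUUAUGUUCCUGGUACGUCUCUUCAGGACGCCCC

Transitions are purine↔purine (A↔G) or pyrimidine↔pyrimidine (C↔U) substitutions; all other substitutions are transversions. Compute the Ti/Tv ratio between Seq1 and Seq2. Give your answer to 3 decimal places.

2.000

Mismatches occur at site 2 (U↔C, transition), site 7 (C↔A, transversion), site 14 (C↔U, transition).
Of the 3 differences, 2 transitions and 1 transversion, so Ti/Tv = 2/1 = 2.000.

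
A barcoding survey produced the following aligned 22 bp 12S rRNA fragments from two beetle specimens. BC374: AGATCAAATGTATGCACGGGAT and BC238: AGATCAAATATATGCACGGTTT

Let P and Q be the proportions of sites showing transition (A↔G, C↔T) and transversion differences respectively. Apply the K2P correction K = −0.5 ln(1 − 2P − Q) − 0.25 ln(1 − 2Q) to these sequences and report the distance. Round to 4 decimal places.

Differing sites — 10:G/A (Ti); 20:G/T (Tv); 21:A/T (Tv).
Of the 3 differences, 1 transition and 2 transversions over 22 sites: P = 1/22 = 0.045455, Q = 2/22 = 0.090909.
d = −0.5·ln(0.818181) − 0.25·ln(0.818182) = −0.5·(-0.200672) − 0.25·(-0.200670) = 0.1505.

0.1505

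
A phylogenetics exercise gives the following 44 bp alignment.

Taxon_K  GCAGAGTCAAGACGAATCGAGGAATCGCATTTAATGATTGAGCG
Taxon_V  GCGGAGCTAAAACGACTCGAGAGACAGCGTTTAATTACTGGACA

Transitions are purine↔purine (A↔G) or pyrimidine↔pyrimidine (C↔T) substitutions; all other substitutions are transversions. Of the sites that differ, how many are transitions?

Mismatches occur at site 3 (A/G, transition), site 7 (T/C, transition), site 8 (C/T, transition), site 11 (G/A, transition), site 16 (A/C, transversion), site 22 (G/A, transition), site 23 (A/G, transition), site 25 (T/C, transition), site 26 (C/A, transversion), site 29 (A/G, transition), site 36 (G/T, transversion), site 38 (T/C, transition), site 41 (A/G, transition), site 42 (G/A, transition), site 44 (G/A, transition).
Of the 15 differences, 12 transitions and 3 transversions, so the answer is 12.

12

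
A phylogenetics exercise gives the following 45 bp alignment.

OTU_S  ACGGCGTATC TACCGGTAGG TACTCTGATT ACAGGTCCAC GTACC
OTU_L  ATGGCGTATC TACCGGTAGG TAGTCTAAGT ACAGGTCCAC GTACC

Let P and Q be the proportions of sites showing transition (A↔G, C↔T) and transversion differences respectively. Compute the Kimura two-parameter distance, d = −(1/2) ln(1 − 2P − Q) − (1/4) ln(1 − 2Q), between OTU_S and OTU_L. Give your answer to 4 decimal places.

The sequences differ at positions 2 (C/T, transition), 23 (C/G, transversion), 27 (G/A, transition), 29 (T/G, transversion).
Of the 4 differences, 2 transitions and 2 transversions over 45 sites: P = 2/45 = 0.044444, Q = 2/45 = 0.044444.
d = −0.5·ln(0.866668) − 0.25·ln(0.911112) = −0.5·(-0.143099) − 0.25·(-0.093089) = 0.0948.

0.0948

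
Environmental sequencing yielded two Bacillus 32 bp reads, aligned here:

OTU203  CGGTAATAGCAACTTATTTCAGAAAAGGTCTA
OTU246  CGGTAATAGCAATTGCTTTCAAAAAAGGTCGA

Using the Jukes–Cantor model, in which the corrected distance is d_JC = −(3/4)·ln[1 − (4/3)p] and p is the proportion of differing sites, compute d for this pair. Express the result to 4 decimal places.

0.1752

Differing sites — 13:C/T; 15:T/G; 16:A/C; 22:G/A; 31:T/G.
p = 5/32 = 0.156250.
d = −0.75 · ln(1 − (4/3)·0.156250) = −0.75 · ln(0.791667) = −0.75 · (-0.233614) = 0.1752.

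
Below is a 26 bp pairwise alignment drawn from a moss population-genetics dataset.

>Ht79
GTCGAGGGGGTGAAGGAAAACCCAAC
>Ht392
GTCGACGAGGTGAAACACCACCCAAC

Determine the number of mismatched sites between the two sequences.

Mismatches occur at site 6 (G/C), site 8 (G/A), site 15 (G/A), site 16 (G/C), site 18 (A/C), site 19 (A/C).
That gives 6 mismatches out of 26 aligned sites, so the Hamming distance is 6.

6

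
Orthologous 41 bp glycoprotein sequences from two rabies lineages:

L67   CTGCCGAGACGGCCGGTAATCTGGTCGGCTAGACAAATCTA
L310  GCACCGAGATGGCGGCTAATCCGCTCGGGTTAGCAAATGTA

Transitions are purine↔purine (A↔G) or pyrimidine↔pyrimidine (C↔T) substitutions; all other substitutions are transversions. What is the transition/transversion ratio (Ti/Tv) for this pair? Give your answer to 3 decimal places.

0.857

Differing sites — 1:C/G (Tv); 2:T/C (Ti); 3:G/A (Ti); 10:C/T (Ti); 14:C/G (Tv); 16:G/C (Tv); 22:T/C (Ti); 24:G/C (Tv); 29:C/G (Tv); 31:A/T (Tv); 32:G/A (Ti); 33:A/G (Ti); 39:C/G (Tv).
Of the 13 differences, 6 transitions and 7 transversions, so Ti/Tv = 6/7 = 0.857.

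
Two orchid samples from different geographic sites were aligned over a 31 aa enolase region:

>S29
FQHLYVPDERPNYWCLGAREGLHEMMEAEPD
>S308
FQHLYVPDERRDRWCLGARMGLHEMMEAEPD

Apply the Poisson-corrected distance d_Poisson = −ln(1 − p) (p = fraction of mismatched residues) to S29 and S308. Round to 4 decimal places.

The sequences differ at positions 11 (P/R), 12 (N/D), 13 (Y/R), 20 (E/M).
p = 4/31 = 0.129032.
d = −ln(1 − 0.129032) = −ln(0.870968) = 0.1382.

0.1382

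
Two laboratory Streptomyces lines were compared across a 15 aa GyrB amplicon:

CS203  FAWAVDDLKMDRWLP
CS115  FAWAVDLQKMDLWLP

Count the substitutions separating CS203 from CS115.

3

Differing sites — 7:D/L; 8:L/Q; 12:R/L.
That gives 3 mismatches out of 15 aligned sites, so the Hamming distance is 3.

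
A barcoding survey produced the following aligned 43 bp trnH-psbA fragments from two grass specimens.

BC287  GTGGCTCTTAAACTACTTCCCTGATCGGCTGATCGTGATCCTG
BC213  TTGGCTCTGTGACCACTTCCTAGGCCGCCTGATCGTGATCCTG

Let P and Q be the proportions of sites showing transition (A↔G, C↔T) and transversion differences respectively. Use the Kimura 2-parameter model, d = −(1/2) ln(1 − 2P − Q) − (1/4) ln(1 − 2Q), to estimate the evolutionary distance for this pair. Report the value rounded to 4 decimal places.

0.2807

Mismatches occur at site 1 (G↔T, transversion), site 9 (T↔G, transversion), site 10 (A↔T, transversion), site 11 (A↔G, transition), site 14 (T↔C, transition), site 21 (C↔T, transition), site 22 (T↔A, transversion), site 24 (A↔G, transition), site 25 (T↔C, transition), site 28 (G↔C, transversion).
Of the 10 differences, 5 transitions and 5 transversions over 43 sites: P = 5/43 = 0.116279, Q = 5/43 = 0.116279.
d = −0.5·ln(0.651163) − 0.25·ln(0.767442) = −0.5·(-0.428995) − 0.25·(-0.264692) = 0.2807.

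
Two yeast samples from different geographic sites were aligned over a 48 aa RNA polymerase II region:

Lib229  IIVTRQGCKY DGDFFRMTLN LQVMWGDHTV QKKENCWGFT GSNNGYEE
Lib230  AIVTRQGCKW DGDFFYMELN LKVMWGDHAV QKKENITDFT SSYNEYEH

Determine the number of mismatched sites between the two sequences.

13

Differing sites — 1:I/A; 10:Y/W; 16:R/Y; 18:T/E; 22:Q/K; 29:T/A; 36:C/I; 37:W/T; 38:G/D; 41:G/S; 43:N/Y; 45:G/E; 48:E/H.
That gives 13 mismatches out of 48 aligned sites, so the Hamming distance is 13.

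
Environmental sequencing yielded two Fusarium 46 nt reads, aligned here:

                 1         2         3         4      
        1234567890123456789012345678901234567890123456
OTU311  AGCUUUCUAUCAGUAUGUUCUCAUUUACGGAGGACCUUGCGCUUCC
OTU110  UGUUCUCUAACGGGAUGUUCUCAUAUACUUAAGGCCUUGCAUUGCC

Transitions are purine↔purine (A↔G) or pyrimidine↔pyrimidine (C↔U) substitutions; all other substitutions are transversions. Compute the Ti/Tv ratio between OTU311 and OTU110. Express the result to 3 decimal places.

1.000

Mismatches occur at site 1 (A/U, transversion), site 3 (C/U, transition), site 5 (U/C, transition), site 10 (U/A, transversion), site 12 (A/G, transition), site 14 (U/G, transversion), site 25 (U/A, transversion), site 29 (G/U, transversion), site 30 (G/U, transversion), site 32 (G/A, transition), site 34 (A/G, transition), site 41 (G/A, transition), site 42 (C/U, transition), site 44 (U/G, transversion).
Of the 14 differences, 7 transitions and 7 transversions, so Ti/Tv = 7/7 = 1.000.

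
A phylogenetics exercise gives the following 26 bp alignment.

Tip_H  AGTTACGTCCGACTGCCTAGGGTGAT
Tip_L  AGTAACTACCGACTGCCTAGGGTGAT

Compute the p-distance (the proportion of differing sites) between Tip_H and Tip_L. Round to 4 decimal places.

Differing sites — 4:T/A; 7:G/T; 8:T/A.
There are 3 differences over 26 sites, so p = 3/26 = 0.1154.

0.1154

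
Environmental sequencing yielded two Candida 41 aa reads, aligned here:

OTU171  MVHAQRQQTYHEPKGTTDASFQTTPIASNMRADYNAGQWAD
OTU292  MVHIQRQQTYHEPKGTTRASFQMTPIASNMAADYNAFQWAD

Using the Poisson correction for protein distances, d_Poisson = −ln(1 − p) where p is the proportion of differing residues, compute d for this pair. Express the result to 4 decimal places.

0.1301

Differing sites — 4:A/I; 18:D/R; 23:T/M; 31:R/A; 37:G/F.
p = 5/41 = 0.121951.
d = −ln(1 − 0.121951) = −ln(0.878049) = 0.1301.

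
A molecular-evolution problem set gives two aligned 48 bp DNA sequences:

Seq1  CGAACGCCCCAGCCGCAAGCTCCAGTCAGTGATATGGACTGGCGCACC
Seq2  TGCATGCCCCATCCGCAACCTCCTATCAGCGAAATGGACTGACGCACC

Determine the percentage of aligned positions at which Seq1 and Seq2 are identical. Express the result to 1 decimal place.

79.2%

The sequences differ at positions 1 (C/T), 3 (A/C), 5 (C/T), 12 (G/T), 19 (G/C), 24 (A/T), 25 (G/A), 30 (T/C), 33 (T/A), 42 (G/A).
38 of the 48 sites match, so the percent identity is 38/48 × 100 = 79.2%.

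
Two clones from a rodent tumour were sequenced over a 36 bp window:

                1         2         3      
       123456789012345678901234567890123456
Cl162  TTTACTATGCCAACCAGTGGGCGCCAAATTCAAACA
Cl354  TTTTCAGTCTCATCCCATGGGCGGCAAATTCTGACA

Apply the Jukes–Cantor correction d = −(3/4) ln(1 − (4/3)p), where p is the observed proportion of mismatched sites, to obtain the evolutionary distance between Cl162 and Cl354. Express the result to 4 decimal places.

0.3924

Mismatches occur at site 4 (A/T), site 6 (T/A), site 7 (A/G), site 9 (G/C), site 10 (C/T), site 13 (A/T), site 16 (A/C), site 17 (G/A), site 24 (C/G), site 32 (A/T), site 33 (A/G).
p = 11/36 = 0.305556.
d = −0.75 · ln(1 − (4/3)·0.305556) = −0.75 · ln(0.592592) = −0.75 · (-0.523249) = 0.3924.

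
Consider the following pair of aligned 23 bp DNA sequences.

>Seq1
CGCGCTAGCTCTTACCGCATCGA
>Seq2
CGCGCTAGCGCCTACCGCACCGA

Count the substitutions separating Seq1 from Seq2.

3

Mismatches occur at site 10 (T/G), site 12 (T/C), site 20 (T/C).
That gives 3 mismatches out of 23 aligned sites, so the Hamming distance is 3.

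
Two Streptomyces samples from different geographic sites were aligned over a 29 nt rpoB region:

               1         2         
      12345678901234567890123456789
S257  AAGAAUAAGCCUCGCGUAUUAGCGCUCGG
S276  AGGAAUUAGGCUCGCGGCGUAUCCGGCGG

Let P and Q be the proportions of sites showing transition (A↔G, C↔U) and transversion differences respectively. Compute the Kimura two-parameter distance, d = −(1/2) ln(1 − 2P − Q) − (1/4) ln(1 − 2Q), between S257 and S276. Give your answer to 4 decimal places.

Differing sites — 2:A/G (Ti); 7:A/U (Tv); 10:C/G (Tv); 17:U/G (Tv); 18:A/C (Tv); 19:U/G (Tv); 22:G/U (Tv); 24:G/C (Tv); 25:C/G (Tv); 26:U/G (Tv).
Of the 10 differences, 1 transition and 9 transversions over 29 sites: P = 1/29 = 0.034483, Q = 9/29 = 0.310345.
d = −0.5·ln(0.620689) − 0.25·ln(0.379310) = −0.5·(-0.476925) − 0.25·(-0.969401) = 0.4808.

0.4808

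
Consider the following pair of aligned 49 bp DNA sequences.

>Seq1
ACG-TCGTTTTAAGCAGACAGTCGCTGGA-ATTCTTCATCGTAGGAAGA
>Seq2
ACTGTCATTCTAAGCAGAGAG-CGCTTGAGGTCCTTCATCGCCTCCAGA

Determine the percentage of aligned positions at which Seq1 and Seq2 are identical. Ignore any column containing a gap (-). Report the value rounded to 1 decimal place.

Excluding the 3 gap columns leaves 46 comparable sites.
The sequences differ at positions 3 (G/T), 7 (G/A), 10 (T/C), 19 (C/G), 27 (G/T), 31 (A/G), 33 (T/C), 42 (T/C), 43 (A/C), 44 (G/T), 45 (G/C), 46 (A/C).
34 of the 46 comparable sites match, so the percent identity is 34/46 × 100 = 73.9%.

73.9%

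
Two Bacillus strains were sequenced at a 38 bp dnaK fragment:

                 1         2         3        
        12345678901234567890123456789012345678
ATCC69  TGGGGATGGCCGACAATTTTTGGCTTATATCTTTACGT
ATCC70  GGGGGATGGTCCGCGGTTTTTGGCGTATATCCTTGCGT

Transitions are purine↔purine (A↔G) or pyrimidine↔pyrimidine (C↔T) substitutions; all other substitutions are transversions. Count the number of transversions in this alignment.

3

The sequences differ at positions 1 (T/G, transversion), 10 (C/T, transition), 12 (G/C, transversion), 13 (A/G, transition), 15 (A/G, transition), 16 (A/G, transition), 25 (T/G, transversion), 32 (T/C, transition), 35 (A/G, transition).
Of the 9 differences, 6 transitions and 3 transversions, so the answer is 3.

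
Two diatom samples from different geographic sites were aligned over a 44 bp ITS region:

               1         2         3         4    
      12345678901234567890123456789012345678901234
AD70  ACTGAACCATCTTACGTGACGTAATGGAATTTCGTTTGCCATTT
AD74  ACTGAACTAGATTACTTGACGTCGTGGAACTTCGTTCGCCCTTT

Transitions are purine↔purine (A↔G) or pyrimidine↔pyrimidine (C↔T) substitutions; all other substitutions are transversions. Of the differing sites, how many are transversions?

5

The sequences differ at positions 8 (C/T, transition), 10 (T/G, transversion), 11 (C/A, transversion), 16 (G/T, transversion), 23 (A/C, transversion), 24 (A/G, transition), 30 (T/C, transition), 37 (T/C, transition), 41 (A/C, transversion).
Of the 9 differences, 4 transitions and 5 transversions, so the answer is 5.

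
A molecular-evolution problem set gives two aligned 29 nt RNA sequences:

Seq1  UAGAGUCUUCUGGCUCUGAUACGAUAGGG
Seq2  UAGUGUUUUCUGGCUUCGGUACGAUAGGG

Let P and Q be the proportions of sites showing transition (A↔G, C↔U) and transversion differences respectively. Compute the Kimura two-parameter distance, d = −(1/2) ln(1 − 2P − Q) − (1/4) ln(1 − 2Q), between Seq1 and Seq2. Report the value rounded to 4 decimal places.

Differing sites — 4:A/U (Tv); 7:C/U (Ti); 16:C/U (Ti); 17:U/C (Ti); 19:A/G (Ti).
Of the 5 differences, 4 transitions and 1 transversion over 29 sites: P = 4/29 = 0.137931, Q = 1/29 = 0.034483.
d = −0.5·ln(0.689655) − 0.25·ln(0.931034) = −0.5·(-0.371564) − 0.25·(-0.071459) = 0.2036.

0.2036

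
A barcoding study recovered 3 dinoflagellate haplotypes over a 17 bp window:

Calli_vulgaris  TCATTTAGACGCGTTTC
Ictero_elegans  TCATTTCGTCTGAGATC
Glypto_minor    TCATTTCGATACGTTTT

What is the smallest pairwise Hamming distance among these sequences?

4

Pairwise Hamming distances:
  Calli_vulgaris vs Ictero_elegans: 7
  Calli_vulgaris vs Glypto_minor: 4
  Ictero_elegans vs Glypto_minor: 8
The smallest is 4, between Calli_vulgaris and Glypto_minor.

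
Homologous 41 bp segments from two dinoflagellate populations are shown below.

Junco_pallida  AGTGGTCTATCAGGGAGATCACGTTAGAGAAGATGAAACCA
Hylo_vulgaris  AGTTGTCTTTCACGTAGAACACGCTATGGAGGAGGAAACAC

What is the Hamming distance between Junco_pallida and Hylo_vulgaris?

12

The sequences differ at positions 4 (G/T), 9 (A/T), 13 (G/C), 15 (G/T), 19 (T/A), 24 (T/C), 27 (G/T), 28 (A/G), 31 (A/G), 34 (T/G), 40 (C/A), 41 (A/C).
That gives 12 mismatches out of 41 aligned sites, so the Hamming distance is 12.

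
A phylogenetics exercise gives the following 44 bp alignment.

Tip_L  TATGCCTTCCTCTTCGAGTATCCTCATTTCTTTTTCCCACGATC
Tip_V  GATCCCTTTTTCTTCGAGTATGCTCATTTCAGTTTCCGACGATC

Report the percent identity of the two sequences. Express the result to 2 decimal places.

Mismatches occur at site 1 (T→G), site 4 (G→C), site 9 (C→T), site 10 (C→T), site 22 (C→G), site 31 (T→A), site 32 (T→G), site 38 (C→G).
36 of the 44 sites match, so the percent identity is 36/44 × 100 = 81.82%.

81.82%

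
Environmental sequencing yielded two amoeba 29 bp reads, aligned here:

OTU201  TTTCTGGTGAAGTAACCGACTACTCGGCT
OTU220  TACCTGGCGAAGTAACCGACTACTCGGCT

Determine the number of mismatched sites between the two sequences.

3

Mismatches occur at site 2 (T↔A), site 3 (T↔C), site 8 (T↔C).
That gives 3 mismatches out of 29 aligned sites, so the Hamming distance is 3.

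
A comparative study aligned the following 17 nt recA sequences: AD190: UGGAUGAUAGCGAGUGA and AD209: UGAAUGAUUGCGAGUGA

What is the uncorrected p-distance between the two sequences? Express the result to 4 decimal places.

Differing sites — 3:G/A; 9:A/U.
There are 2 differences over 17 sites, so p = 2/17 = 0.1176.

0.1176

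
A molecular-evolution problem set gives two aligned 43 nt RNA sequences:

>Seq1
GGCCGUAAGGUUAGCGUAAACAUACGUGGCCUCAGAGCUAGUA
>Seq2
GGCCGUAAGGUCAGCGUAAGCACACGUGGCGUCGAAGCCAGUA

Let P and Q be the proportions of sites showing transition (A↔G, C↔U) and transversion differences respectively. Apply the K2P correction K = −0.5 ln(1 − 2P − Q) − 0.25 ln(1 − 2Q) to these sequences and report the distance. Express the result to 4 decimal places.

The sequences differ at positions 12 (U/C, transition), 20 (A/G, transition), 23 (U/C, transition), 31 (C/G, transversion), 34 (A/G, transition), 35 (G/A, transition), 39 (U/C, transition).
Of the 7 differences, 6 transitions and 1 transversion over 43 sites: P = 6/43 = 0.139535, Q = 1/43 = 0.023256.
d = −0.5·ln(0.697674) − 0.25·ln(0.953488) = −0.5·(-0.360003) − 0.25·(-0.047628) = 0.1919.

0.1919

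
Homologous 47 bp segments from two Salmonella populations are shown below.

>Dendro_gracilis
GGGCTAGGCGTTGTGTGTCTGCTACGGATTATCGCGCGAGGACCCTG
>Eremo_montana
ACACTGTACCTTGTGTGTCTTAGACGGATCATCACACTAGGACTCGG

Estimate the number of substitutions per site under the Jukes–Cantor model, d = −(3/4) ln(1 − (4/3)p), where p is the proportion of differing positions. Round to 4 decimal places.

0.4537

The sequences differ at positions 1 (G/A), 2 (G/C), 3 (G/A), 6 (A/G), 7 (G/T), 8 (G/A), 10 (G/C), 21 (G/T), 22 (C/A), 23 (T/G), 30 (T/C), 34 (G/A), 36 (G/A), 38 (G/T), 44 (C/T), 46 (T/G).
p = 16/47 = 0.340426.
d = −0.75 · ln(1 − (4/3)·0.340426) = −0.75 · ln(0.546099) = −0.75 · (-0.604955) = 0.4537.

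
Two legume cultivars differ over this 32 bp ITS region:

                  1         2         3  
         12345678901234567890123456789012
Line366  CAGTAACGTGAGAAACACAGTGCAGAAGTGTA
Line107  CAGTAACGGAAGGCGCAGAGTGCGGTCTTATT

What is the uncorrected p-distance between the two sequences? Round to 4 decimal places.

Differing sites — 9:T/G; 10:G/A; 13:A/G; 14:A/C; 15:A/G; 18:C/G; 24:A/G; 26:A/T; 27:A/C; 28:G/T; 30:G/A; 32:A/T.
There are 12 differences over 32 sites, so p = 12/32 = 0.3750.

0.3750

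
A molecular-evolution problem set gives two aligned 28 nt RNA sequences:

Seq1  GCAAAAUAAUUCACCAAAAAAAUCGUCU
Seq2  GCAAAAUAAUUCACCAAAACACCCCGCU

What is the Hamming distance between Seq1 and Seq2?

Differing sites — 20:A/C; 22:A/C; 23:U/C; 25:G/C; 26:U/G.
That gives 5 mismatches out of 28 aligned sites, so the Hamming distance is 5.

5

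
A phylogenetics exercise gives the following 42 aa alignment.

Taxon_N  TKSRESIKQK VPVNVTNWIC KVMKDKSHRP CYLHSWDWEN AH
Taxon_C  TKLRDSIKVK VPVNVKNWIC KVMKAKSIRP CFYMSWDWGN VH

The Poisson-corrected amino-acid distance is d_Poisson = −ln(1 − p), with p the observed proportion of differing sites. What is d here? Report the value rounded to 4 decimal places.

Mismatches occur at site 3 (S↔L), site 5 (E↔D), site 9 (Q↔V), site 16 (T↔K), site 25 (D↔A), site 28 (H↔I), site 32 (Y↔F), site 33 (L↔Y), site 34 (H↔M), site 39 (E↔G), site 41 (A↔V).
p = 11/42 = 0.261905.
d = −ln(1 − 0.261905) = −ln(0.738095) = 0.3037.

0.3037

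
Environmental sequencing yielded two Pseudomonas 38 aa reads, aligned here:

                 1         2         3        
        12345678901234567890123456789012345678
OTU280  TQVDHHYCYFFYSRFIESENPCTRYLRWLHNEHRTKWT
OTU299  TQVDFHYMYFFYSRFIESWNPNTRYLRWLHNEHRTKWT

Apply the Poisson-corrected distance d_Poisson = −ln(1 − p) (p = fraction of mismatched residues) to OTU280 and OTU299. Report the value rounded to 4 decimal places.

0.1112

The sequences differ at positions 5 (H/F), 8 (C/M), 19 (E/W), 22 (C/N).
p = 4/38 = 0.105263.
d = −ln(1 − 0.105263) = −ln(0.894737) = 0.1112.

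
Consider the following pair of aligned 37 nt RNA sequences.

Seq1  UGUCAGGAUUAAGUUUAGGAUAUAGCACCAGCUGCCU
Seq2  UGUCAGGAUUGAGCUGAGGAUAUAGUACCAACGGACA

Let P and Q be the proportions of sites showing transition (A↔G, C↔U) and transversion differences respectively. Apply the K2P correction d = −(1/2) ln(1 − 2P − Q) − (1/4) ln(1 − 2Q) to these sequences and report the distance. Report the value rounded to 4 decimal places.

The sequences differ at positions 11 (A/G, transition), 14 (U/C, transition), 16 (U/G, transversion), 26 (C/U, transition), 31 (G/A, transition), 33 (U/G, transversion), 35 (C/A, transversion), 37 (U/A, transversion).
Of the 8 differences, 4 transitions and 4 transversions over 37 sites: P = 4/37 = 0.108108, Q = 4/37 = 0.108108.
d = −0.5·ln(0.675676) − 0.25·ln(0.783784) = −0.5·(-0.392042) − 0.25·(-0.243622) = 0.2569.

0.2569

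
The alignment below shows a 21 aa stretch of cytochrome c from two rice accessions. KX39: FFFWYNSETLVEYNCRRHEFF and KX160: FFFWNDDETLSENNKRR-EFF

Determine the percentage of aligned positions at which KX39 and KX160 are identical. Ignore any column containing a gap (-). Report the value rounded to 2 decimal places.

70.00%

Excluding the 1 gap column leaves 20 comparable sites.
Differing sites — 5:Y/N; 6:N/D; 7:S/D; 11:V/S; 13:Y/N; 15:C/K.
14 of the 20 comparable sites match, so the percent identity is 14/20 × 100 = 70.00%.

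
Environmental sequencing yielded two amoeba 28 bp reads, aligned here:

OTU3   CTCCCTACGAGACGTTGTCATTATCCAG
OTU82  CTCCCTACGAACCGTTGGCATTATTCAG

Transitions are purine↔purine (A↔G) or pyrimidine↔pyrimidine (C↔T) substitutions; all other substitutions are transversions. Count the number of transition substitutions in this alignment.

Mismatches occur at site 11 (G↔A, transition), site 12 (A↔C, transversion), site 18 (T↔G, transversion), site 25 (C↔T, transition).
Of the 4 differences, 2 transitions and 2 transversions, so the answer is 2.

2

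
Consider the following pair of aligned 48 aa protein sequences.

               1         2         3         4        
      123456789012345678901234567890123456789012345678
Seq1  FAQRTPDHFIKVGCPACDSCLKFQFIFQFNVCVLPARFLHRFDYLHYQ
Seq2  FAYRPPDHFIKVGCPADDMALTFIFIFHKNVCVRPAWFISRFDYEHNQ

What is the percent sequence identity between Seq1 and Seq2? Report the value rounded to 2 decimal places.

Mismatches occur at site 3 (Q→Y), site 5 (T→P), site 17 (C→D), site 19 (S→M), site 20 (C→A), site 22 (K→T), site 24 (Q→I), site 28 (Q→H), site 29 (F→K), site 34 (L→R), site 37 (R→W), site 39 (L→I), site 40 (H→S), site 45 (L→E), site 47 (Y→N).
33 of the 48 sites match, so the percent identity is 33/48 × 100 = 68.75%.

68.75%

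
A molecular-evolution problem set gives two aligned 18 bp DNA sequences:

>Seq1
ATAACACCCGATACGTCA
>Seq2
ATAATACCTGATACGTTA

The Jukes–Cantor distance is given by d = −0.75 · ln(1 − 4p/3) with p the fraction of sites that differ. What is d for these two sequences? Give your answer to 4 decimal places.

The sequences differ at positions 5 (C/T), 9 (C/T), 17 (C/T).
p = 3/18 = 0.166667.
d = −0.75 · ln(1 − (4/3)·0.166667) = −0.75 · ln(0.777777) = −0.75 · (-0.251315) = 0.1885.

0.1885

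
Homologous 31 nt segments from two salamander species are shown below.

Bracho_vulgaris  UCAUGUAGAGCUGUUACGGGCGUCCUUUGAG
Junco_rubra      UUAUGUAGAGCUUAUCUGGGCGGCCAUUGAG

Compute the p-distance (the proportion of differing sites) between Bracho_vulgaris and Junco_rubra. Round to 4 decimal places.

0.2258

The sequences differ at positions 2 (C/U), 13 (G/U), 14 (U/A), 16 (A/C), 17 (C/U), 23 (U/G), 26 (U/A).
There are 7 differences over 31 sites, so p = 7/31 = 0.2258.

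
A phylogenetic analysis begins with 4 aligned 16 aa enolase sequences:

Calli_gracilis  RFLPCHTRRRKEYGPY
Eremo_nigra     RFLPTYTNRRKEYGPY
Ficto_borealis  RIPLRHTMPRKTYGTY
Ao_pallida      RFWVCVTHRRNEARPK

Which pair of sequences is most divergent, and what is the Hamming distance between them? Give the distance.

Pairwise Hamming distances:
  Calli_gracilis vs Eremo_nigra: 3
  Calli_gracilis vs Ficto_borealis: 8
  Calli_gracilis vs Ao_pallida: 8
  Eremo_nigra vs Ficto_borealis: 9
  Eremo_nigra vs Ao_pallida: 9
  Ficto_borealis vs Ao_pallida: 13
The largest is 13, between Ficto_borealis and Ao_pallida.

13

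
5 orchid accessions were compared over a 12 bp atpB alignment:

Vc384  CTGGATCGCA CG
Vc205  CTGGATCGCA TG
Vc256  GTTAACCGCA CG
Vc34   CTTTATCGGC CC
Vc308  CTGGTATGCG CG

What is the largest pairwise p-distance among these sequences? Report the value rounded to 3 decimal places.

0.667

Pairwise Hamming distances:
  Vc384 vs Vc205: 1
  Vc384 vs Vc256: 4
  Vc384 vs Vc34: 5
  Vc384 vs Vc308: 4
  Vc205 vs Vc256: 5
  Vc205 vs Vc34: 6
  Vc205 vs Vc308: 5
  Vc256 vs Vc34: 6
  Vc256 vs Vc308: 7
  Vc34 vs Vc308: 8
The largest is 8 mismatches, between Vc34 and Vc308; p = 8/12 = 0.667.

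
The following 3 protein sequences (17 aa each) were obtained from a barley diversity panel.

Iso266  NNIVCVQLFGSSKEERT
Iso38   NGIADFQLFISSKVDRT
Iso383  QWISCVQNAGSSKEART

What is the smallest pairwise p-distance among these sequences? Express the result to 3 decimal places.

0.353

Pairwise Hamming distances:
  Iso266 vs Iso38: 7
  Iso266 vs Iso383: 6
  Iso38 vs Iso383: 10
The smallest is 6 mismatches, between Iso266 and Iso383; p = 6/17 = 0.353.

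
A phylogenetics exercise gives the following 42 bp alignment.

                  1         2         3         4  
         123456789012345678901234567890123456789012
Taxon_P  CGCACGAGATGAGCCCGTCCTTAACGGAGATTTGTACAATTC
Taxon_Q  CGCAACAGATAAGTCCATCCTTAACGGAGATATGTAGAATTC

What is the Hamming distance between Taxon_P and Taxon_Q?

7

The sequences differ at positions 5 (C/A), 6 (G/C), 11 (G/A), 14 (C/T), 17 (G/A), 32 (T/A), 37 (C/G).
That gives 7 mismatches out of 42 aligned sites, so the Hamming distance is 7.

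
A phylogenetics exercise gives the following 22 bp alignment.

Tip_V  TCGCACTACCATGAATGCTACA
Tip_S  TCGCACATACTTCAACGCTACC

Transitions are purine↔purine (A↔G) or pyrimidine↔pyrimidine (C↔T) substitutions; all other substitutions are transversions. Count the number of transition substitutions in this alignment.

The sequences differ at positions 7 (T/A, transversion), 8 (A/T, transversion), 9 (C/A, transversion), 11 (A/T, transversion), 13 (G/C, transversion), 16 (T/C, transition), 22 (A/C, transversion).
Of the 7 differences, 1 transition and 6 transversions, so the answer is 1.

1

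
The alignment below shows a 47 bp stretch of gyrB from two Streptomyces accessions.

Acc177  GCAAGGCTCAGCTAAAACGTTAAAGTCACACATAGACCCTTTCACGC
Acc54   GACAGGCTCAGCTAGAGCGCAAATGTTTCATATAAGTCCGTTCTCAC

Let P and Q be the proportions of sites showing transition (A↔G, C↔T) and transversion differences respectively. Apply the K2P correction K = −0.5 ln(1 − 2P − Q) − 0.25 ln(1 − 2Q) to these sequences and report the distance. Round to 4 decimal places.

0.4680

Differing sites — 2:C/A (Tv); 3:A/C (Tv); 15:A/G (Ti); 17:A/G (Ti); 20:T/C (Ti); 21:T/A (Tv); 24:A/T (Tv); 27:C/T (Ti); 28:A/T (Tv); 31:C/T (Ti); 35:G/A (Ti); 36:A/G (Ti); 37:C/T (Ti); 40:T/G (Tv); 44:A/T (Tv); 46:G/A (Ti).
Of the 16 differences, 9 transitions and 7 transversions over 47 sites: P = 9/47 = 0.191489, Q = 7/47 = 0.148936.
d = −0.5·ln(0.468086) − 0.25·ln(0.702128) = −0.5·(-0.759103) − 0.25·(-0.353640) = 0.4680.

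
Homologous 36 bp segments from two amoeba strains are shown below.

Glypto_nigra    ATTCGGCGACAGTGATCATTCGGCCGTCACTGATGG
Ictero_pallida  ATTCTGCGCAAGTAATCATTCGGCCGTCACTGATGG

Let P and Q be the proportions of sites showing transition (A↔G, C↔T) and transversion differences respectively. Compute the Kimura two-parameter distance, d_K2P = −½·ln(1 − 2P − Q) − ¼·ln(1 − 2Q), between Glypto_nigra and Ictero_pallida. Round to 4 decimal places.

0.1203

The sequences differ at positions 5 (G/T, transversion), 9 (A/C, transversion), 10 (C/A, transversion), 14 (G/A, transition).
Of the 4 differences, 1 transition and 3 transversions over 36 sites: P = 1/36 = 0.027778, Q = 3/36 = 0.083333.
d = −0.5·ln(0.861111) − 0.25·ln(0.833334) = −0.5·(-0.149532) − 0.25·(-0.182321) = 0.1203.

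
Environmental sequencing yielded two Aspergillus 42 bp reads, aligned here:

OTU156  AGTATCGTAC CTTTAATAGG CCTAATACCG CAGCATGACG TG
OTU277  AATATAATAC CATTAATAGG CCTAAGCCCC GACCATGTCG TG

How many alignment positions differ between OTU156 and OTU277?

10

Mismatches occur at site 2 (G/A), site 6 (C/A), site 7 (G/A), site 12 (T/A), site 26 (T/G), site 27 (A/C), site 30 (G/C), site 31 (C/G), site 33 (G/C), site 38 (A/T).
That gives 10 mismatches out of 42 aligned sites, so the Hamming distance is 10.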